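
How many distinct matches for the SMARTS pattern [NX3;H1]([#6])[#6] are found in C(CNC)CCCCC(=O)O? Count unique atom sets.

[NX3;H1]([#6])[#6] is the SMARTS for a secondary amine: a trivalent nitrogen with one H, bonded to two carbons.
Exactly one fragment in the molecule meets all constraints, giving 1 match.

1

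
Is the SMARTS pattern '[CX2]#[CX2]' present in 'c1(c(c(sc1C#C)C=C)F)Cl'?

Yes

The pattern [CX2]#[CX2] describes a carbon-carbon triple bond — an alkyne.
The molecule carries an ethynyl group (-C#CH), whose atoms satisfy every constraint of the query, so the pattern matches.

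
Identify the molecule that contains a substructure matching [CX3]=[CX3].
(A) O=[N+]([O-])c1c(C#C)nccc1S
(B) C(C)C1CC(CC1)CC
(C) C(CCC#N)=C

[CX3]=[CX3] describes a non-aromatic C=C double bond between two sp2 carbons (an alkene).
(A) has an ethynyl group (-C#CH) but the C-C bond is a triple bond, not a double bond.
(B) has an ethyl group (-CH2CH3) but its C-C bond is a single bond between CX4 carbons, not CX3=CX3.
(C) contains a vinyl group (-CH=CH2), which satisfies every atom and bond constraint.
So the answer is (C).

C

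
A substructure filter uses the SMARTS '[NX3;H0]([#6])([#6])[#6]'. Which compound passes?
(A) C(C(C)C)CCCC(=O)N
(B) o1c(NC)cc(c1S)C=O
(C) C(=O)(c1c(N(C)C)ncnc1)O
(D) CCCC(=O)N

C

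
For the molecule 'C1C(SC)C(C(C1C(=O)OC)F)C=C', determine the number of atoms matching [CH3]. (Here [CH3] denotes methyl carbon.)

Check the 14 heavy atoms by environment: 5× C (H1) → no; 2× C (H2) → no; 1× F (H0) → no; 1× C (H0) → no; 2× O (H0) → no; 2× C (H3) → match; 1× S (H0) → no.
That gives 2 matching atoms.

2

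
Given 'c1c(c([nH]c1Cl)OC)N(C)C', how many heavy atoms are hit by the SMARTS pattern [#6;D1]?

3

The query [#6;D1] means: carbon bonded to exactly one heavy atom.
Check the 11 heavy atoms by environment: 1× n (aromatic, D2) → no; 3× c (aromatic, D3) → no; 1× c (aromatic, D2) → no; 1× Cl (D1) → no; 1× N (D3) → no; 3× C (D1) → match; 1× O (D2) → no.
That gives 3 matching atoms.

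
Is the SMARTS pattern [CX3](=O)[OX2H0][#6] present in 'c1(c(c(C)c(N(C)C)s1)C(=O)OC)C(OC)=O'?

Yes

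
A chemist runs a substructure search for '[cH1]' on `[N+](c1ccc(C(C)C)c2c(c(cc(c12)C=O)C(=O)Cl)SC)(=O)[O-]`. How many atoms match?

3

The query [cH1] means: aromatic carbon bearing exactly one hydrogen.
Check the 23 heavy atoms by environment: 7× c (aromatic, H0) → no; 3× c (aromatic, H1) → match; 2× C (H1) → no; 3× O (H0) → no; 1× C (H0) → no; 1× Cl (H0) → no; 1× S (H0) → no; 3× C (H3) → no; 1× N (charge +1, H0) → no; 1× O (charge -1, H0) → no.
That gives 3 matching atoms.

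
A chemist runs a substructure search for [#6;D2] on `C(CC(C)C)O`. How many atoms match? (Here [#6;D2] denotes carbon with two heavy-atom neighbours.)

2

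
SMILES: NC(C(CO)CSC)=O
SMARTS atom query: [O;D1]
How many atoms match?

The query [O;D1] means: aliphatic oxygen bonded to exactly one heavy atom.
Check the 9 heavy atoms by environment: 2× C (D2) → no; 2× C (D3) → no; 2× O (D1) → match; 1× N (D1) → no; 1× S (D2) → no; 1× C (D1) → no.
That gives 2 matching atoms.

2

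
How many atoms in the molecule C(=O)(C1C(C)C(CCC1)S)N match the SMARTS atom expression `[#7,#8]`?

Check the 11 heavy atoms by environment: 8× C → no; 1× O → match; 1× N → match; 1× S → no.
Summing the matching environments: 1 + 1 = 2 matching atoms.

2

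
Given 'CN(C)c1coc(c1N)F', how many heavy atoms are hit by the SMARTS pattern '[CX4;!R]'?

The query [CX4;!R] means: aliphatic carbon with four total connections, not in a ring.
Check the 10 heavy atoms by environment: 1× o (aromatic, X2, in 5-ring) → no; 4× c (aromatic, X3, in 5-ring) → no; 2× N (X3, acyclic) → no; 2× C (X4, acyclic) → match; 1× F (X1, acyclic) → no.
That gives 2 matching atoms.

2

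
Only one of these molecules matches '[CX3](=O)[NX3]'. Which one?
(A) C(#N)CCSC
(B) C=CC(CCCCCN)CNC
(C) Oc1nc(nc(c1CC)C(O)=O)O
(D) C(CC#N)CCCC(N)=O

D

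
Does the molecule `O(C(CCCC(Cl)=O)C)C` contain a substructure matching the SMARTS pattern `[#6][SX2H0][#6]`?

No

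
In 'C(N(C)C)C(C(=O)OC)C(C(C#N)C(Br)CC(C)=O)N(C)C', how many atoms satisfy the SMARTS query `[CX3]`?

2

The query [CX3] means: C with X3: aliphatic carbon with exactly 3 total connections.
Check the 22 heavy atoms by environment: 12× C (X4) → no; 1× C (X2) → no; 1× N (X1) → no; 2× N (X3) → no; 2× C (X3) → match; 2× O (X1) → no; 1× Br (X1) → no; 1× O (X2) → no.
That gives 2 matching atoms.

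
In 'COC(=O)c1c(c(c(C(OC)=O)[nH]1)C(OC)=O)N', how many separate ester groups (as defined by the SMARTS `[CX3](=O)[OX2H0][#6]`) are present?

3

[CX3](=O)[OX2H0][#6] is the SMARTS for an ester: a carbonyl carbon bonded to an oxygen that is itself bonded to carbon (no H on that O).
The molecule carries 3 separate instances of a methyl-ester group (-C(=O)OCH3) meeting every constraint; each maps to a distinct set of atoms, giving 3 matches.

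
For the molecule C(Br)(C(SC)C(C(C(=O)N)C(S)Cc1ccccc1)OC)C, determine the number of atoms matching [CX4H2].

1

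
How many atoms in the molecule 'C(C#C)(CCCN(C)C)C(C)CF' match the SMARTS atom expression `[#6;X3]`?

0

The query [#6;X3] means: any carbon (aromatic or not) with three total connections.
Check the 13 heavy atoms by environment: 9× C (X4) → no; 1× N (X3) → no; 1× F (X1) → no; 2× C (X2) → no.
No environment satisfies the query, so 0 matching atoms.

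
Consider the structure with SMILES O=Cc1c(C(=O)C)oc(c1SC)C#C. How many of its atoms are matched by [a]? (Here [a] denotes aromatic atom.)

5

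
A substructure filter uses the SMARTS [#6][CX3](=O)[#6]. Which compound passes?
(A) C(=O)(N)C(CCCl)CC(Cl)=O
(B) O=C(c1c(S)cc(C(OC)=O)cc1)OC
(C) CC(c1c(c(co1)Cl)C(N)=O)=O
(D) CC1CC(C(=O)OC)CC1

C

[#6][CX3](=O)[#6] describes a carbonyl carbon (no H) flanked by two carbons (a ketone).
(A) has a primary amide (-C(=O)NH2) but one neighbour of the carbonyl carbon is N, not C.
(B) has a methyl-ester group (-C(=O)OCH3) but one neighbour of the carbonyl carbon is O, not C.
(C) contains an acetyl/ketone group (-C(=O)CH3), which satisfies every atom and bond constraint.
(D) has a methyl-ester group (-C(=O)OCH3) but one neighbour of the carbonyl carbon is O, not C.
So the answer is (C).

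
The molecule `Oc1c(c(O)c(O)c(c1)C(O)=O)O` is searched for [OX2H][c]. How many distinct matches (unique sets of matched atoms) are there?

[OX2H][c] is the SMARTS for a phenol: a hydroxyl oxygen attached to an aromatic carbon.
The molecule carries 4 separate instances of a hydroxyl group (-OH) meeting every constraint; each maps to a distinct set of atoms, giving 4 matches.

4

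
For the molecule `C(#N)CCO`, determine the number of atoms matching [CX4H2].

2

Check the 5 heavy atoms by environment: 2× C (H2, X4) → match; 1× O (H1, X2) → no; 1× C (H0, X2) → no; 1× N (H0, X1) → no.
That gives 2 matching atoms.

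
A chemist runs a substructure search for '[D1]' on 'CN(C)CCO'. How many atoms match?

The query [D1] means: atom with exactly one heavy-atom neighbour (degree 1).
Check the 6 heavy atoms by environment: 2× C (D2) → no; 1× N (D3) → no; 2× C (D1) → match; 1× O (D1) → match.
Summing the matching environments: 2 + 1 = 3 matching atoms.

3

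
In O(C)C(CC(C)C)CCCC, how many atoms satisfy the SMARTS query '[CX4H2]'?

4

The query [CX4H2] means: sp3 carbon (X4) with exactly two hydrogens.
Check the 11 heavy atoms by environment: 4× C (H2, X4) → match; 2× C (H1, X4) → no; 4× C (H3, X4) → no; 1× O (H0, X2) → no.
That gives 4 matching atoms.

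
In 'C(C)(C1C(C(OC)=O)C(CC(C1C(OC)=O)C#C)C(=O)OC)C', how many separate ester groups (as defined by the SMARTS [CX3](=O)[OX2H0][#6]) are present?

3

[CX3](=O)[OX2H0][#6] is the SMARTS for an ester: a carbonyl carbon bonded to an oxygen that is itself bonded to carbon (no H on that O).
The molecule carries 3 separate instances of a methyl-ester group (-C(=O)OCH3) meeting every constraint; each maps to a distinct set of atoms, giving 3 matches.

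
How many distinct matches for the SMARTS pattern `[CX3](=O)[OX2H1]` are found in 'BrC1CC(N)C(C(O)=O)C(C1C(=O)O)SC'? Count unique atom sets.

2

[CX3](=O)[OX2H1] is the SMARTS for a carboxylic acid: an sp2 carbon double-bonded to O and single-bonded to an -OH oxygen.
The molecule carries 2 separate instances of a carboxylic acid group (-C(=O)OH) meeting every constraint; each maps to a distinct set of atoms, giving 2 matches.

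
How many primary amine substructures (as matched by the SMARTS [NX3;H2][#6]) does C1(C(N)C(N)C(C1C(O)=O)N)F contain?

3

[NX3;H2][#6] is the SMARTS for a primary amine: a trivalent nitrogen with two H attached to carbon.
The molecule carries 3 separate instances of a primary amino group (-NH2) meeting every constraint; each maps to a distinct set of atoms, giving 3 matches.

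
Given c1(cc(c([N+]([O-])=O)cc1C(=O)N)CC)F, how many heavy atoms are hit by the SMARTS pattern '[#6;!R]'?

The query [#6;!R] means: carbon not in any ring.
Check the 15 heavy atoms by environment: 6× c (aromatic, in 6-ring) → no; 1× F (acyclic) → no; 1× N (charge +1, acyclic) → no; 1× O (charge -1, acyclic) → no; 2× O (acyclic) → no; 3× C (acyclic) → match; 1× N (acyclic) → no.
That gives 3 matching atoms.

3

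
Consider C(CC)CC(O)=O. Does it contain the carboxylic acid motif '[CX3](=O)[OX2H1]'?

Yes

The pattern [CX3](=O)[OX2H1] describes an sp2 carbon double-bonded to O and single-bonded to an -OH oxygen — a carboxylic acid.
The molecule carries a carboxylic acid group (-C(=O)OH), whose atoms satisfy every constraint of the query, so the pattern matches.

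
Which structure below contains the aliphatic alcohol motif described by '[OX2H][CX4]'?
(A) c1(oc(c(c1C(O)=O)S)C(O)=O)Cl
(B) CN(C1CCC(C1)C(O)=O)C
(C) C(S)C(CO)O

[OX2H][CX4] describes a hydroxyl oxygen bound to an sp3 (X4) carbon (an aliphatic alcohol).
(A) has a carboxylic acid group (-C(=O)OH) but the -OH is on a CX3 carbonyl carbon, not a CX4 carbon.
(B) has a carboxylic acid group (-C(=O)OH) but the -OH is on a CX3 carbonyl carbon, not a CX4 carbon.
(C) contains a hydroxyl group (-OH), which satisfies every atom and bond constraint.
So the answer is (C).

C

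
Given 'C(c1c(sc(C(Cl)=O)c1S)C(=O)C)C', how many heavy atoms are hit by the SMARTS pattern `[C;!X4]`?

2

Check the 14 heavy atoms by environment: 1× s (aromatic, X2) → no; 4× c (aromatic, X3) → no; 1× S (X2) → no; 3× C (X4) → no; 2× C (X3) → match; 2× O (X1) → no; 1× Cl (X1) → no.
That gives 2 matching atoms.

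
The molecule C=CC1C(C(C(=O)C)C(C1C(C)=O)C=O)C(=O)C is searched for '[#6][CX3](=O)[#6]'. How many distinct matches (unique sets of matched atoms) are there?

3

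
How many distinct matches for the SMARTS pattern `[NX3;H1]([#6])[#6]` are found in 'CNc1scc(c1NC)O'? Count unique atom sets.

2

[NX3;H1]([#6])[#6] is the SMARTS for a secondary amine: a trivalent nitrogen with one H, bonded to two carbons.
The molecule carries 2 separate instances of an N-methylamino group (-NHCH3) meeting every constraint; each maps to a distinct set of atoms, giving 2 matches.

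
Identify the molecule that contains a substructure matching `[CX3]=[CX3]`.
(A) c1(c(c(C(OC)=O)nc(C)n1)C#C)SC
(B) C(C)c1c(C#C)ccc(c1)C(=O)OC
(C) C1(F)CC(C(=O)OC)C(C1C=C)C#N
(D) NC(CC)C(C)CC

C

[CX3]=[CX3] describes a non-aromatic C=C double bond between two sp2 carbons (an alkene).
(A) has an ethynyl group (-C#CH) but the C-C bond is a triple bond, not a double bond.
(B) has an ethyl group (-CH2CH3) but its C-C bond is a single bond between CX4 carbons, not CX3=CX3.
(C) contains a vinyl group (-CH=CH2), which satisfies every atom and bond constraint.
(D) has an ethyl group (-CH2CH3) but its C-C bond is a single bond between CX4 carbons, not CX3=CX3.
So the answer is (C).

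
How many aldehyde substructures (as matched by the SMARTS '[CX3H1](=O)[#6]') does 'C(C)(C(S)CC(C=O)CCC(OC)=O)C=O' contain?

2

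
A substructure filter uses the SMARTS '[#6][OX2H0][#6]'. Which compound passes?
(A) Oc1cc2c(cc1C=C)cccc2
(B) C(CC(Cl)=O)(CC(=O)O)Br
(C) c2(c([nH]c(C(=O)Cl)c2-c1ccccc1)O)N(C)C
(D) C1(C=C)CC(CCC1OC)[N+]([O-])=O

D

[#6][OX2H0][#6] describes an aliphatic oxygen bridging two carbons with no H on the oxygen (an ether).
(A) has a hydroxyl group (-OH) but the oxygen has H1, not H0 bridging two carbons.
(B) has a carboxylic acid group (-C(=O)OH) but the -OH oxygen has H1; the =O is OX1, not OX2.
(C) has a hydroxyl group (-OH) but the oxygen has H1, not H0 bridging two carbons.
(D) contains a methoxy ether (-OCH3), which satisfies every atom and bond constraint.
So the answer is (D).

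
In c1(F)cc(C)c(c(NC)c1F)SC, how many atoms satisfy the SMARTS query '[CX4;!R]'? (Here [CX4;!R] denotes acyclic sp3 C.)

3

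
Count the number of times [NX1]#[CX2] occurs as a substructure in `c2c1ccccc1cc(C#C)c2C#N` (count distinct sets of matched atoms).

[NX1]#[CX2] is the SMARTS for a nitrile: a nitrogen triple-bonded to a two-connected carbon.
Exactly one fragment in the molecule meets all constraints, giving 1 match.

1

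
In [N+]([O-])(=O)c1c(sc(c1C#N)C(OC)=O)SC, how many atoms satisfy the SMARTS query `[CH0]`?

The query [CH0] means: aliphatic carbon with no attached hydrogen.
Check the 16 heavy atoms by environment: 1× s (aromatic, H0) → no; 4× c (aromatic, H0) → no; 1× N (charge +1, H0) → no; 1× O (charge -1, H0) → no; 3× O (H0) → no; 2× C (H0) → match; 1× N (H0) → no; 2× C (H3) → no; 1× S (H0) → no.
That gives 2 matching atoms.

2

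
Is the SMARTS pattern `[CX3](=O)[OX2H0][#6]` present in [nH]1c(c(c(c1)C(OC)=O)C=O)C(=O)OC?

Yes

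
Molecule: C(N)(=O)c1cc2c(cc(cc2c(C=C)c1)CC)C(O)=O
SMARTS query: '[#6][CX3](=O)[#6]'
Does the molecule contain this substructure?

The pattern [#6][CX3](=O)[#6] describes a carbonyl carbon (no H) flanked by two carbons — a ketone.
The closest candidate here is a primary amide (-C(=O)NH2), but one neighbour of the carbonyl carbon is N, not C. No other fragment satisfies the full query, so there is no match.

No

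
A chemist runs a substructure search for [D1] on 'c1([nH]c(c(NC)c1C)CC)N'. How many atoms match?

4

The query [D1] means: atom with exactly one heavy-atom neighbour (degree 1).
Check the 11 heavy atoms by environment: 1× n (aromatic, D2) → no; 4× c (aromatic, D3) → no; 1× C (D2) → no; 3× C (D1) → match; 1× N (D1) → match; 1× N (D2) → no.
Summing the matching environments: 3 + 1 = 4 matching atoms.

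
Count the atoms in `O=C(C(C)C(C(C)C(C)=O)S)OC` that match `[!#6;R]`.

Check the 13 heavy atoms by environment: 9× C (acyclic) → no; 3× O (acyclic) → no; 1× S (acyclic) → no.
No environment satisfies the query, so 0 matching atoms.

0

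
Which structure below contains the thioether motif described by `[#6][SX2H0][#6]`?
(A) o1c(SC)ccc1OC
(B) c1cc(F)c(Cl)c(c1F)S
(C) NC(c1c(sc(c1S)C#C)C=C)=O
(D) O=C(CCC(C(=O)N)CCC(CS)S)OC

A

[#6][SX2H0][#6] describes an aliphatic sulfur bridging two carbons with no H on the sulfur (a thioether).
(A) contains a methylthio ether (-SCH3), which satisfies every atom and bond constraint.
(B) has a thiol (-SH) but the sulfur has H1, not H0 bridging two carbons.
(C) has a thiol (-SH) but the sulfur has H1, not H0 bridging two carbons.
(D) has a thiol (-SH) but the sulfur has H1, not H0 bridging two carbons.
So the answer is (A).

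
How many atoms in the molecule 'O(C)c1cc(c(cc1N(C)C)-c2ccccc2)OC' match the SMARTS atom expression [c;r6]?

12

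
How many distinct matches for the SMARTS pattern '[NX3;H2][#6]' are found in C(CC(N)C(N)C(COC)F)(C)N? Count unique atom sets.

3

[NX3;H2][#6] is the SMARTS for a primary amine: a trivalent nitrogen with two H attached to carbon.
The molecule carries 3 separate instances of a primary amino group (-NH2) meeting every constraint; each maps to a distinct set of atoms, giving 3 matches.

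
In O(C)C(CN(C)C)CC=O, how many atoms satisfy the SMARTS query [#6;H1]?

2

The query [#6;H1] means: any carbon bearing exactly one hydrogen.
Check the 10 heavy atoms by environment: 2× C (H2) → no; 2× C (H1) → match; 1× N (H0) → no; 3× C (H3) → no; 2× O (H0) → no.
That gives 2 matching atoms.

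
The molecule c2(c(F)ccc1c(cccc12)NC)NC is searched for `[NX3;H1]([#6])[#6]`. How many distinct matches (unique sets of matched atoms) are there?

[NX3;H1]([#6])[#6] is the SMARTS for a secondary amine: a trivalent nitrogen with one H, bonded to two carbons.
The molecule carries 2 separate instances of an N-methylamino group (-NHCH3) meeting every constraint; each maps to a distinct set of atoms, giving 2 matches.

2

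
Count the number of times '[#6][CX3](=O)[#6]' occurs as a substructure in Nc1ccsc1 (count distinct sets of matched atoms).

[#6][CX3](=O)[#6] is the SMARTS for a ketone: a carbonyl carbon (no H) flanked by two carbons.
No fragment in the molecule satisfies every constraint, giving 0 matches.

0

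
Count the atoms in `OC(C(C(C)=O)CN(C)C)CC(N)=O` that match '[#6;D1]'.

The query [#6;D1] means: carbon bonded to exactly one heavy atom.
Check the 14 heavy atoms by environment: 2× C (D2) → no; 4× C (D3) → no; 1× N (D3) → no; 3× C (D1) → match; 3× O (D1) → no; 1× N (D1) → no.
That gives 3 matching atoms.

3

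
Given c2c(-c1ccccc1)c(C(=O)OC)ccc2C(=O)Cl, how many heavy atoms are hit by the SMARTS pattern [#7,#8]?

3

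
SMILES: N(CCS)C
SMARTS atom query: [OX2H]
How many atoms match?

0

The query [OX2H] means: aliphatic oxygen with two connections, one of which is H — an -OH oxygen.
Check the 5 heavy atoms by environment: 2× C (H2, X4) → no; 1× S (H1, X2) → no; 1× N (H1, X3) → no; 1× C (H3, X4) → no.
No environment satisfies the query, so 0 matching atoms.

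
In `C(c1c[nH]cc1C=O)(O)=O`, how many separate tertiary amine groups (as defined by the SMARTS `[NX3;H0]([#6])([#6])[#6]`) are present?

0

[NX3;H0]([#6])([#6])[#6] is the SMARTS for a tertiary amine: a trivalent nitrogen with no H, bonded to three carbons.
No fragment in the molecule satisfies every constraint, giving 0 matches.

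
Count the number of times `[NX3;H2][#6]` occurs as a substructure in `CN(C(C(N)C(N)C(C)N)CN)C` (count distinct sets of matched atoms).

4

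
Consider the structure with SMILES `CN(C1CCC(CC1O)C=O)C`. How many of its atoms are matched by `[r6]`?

6

The query [r6] means: r6 matches atoms in a six-membered ring.
Check the 12 heavy atoms by environment: 6× C (in 6-ring) → match; 1× N (acyclic) → no; 3× C (acyclic) → no; 2× O (acyclic) → no.
That gives 6 matching atoms.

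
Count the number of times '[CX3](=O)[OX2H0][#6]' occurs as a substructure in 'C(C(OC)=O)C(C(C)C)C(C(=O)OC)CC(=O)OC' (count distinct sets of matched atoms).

3

[CX3](=O)[OX2H0][#6] is the SMARTS for an ester: a carbonyl carbon bonded to an oxygen that is itself bonded to carbon (no H on that O).
The molecule carries 3 separate instances of a methyl-ester group (-C(=O)OCH3) meeting every constraint; each maps to a distinct set of atoms, giving 3 matches.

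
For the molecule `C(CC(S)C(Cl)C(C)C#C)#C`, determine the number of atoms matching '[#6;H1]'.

5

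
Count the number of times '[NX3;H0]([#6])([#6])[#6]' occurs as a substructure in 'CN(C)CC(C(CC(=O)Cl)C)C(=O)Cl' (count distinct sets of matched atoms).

[NX3;H0]([#6])([#6])[#6] is the SMARTS for a tertiary amine: a trivalent nitrogen with no H, bonded to three carbons.
Exactly one fragment in the molecule meets all constraints, giving 1 match.

1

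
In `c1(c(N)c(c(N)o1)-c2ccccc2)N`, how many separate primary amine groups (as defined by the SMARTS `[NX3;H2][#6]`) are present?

[NX3;H2][#6] is the SMARTS for a primary amine: a trivalent nitrogen with two H attached to carbon.
The molecule carries 3 separate instances of a primary amino group (-NH2) meeting every constraint; each maps to a distinct set of atoms, giving 3 matches.

3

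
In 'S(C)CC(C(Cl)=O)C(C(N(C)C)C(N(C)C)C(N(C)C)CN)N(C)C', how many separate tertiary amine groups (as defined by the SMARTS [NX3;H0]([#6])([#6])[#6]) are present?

4

[NX3;H0]([#6])([#6])[#6] is the SMARTS for a tertiary amine: a trivalent nitrogen with no H, bonded to three carbons.
The molecule carries 4 separate instances of a dimethylamino group (-N(CH3)2) meeting every constraint; each maps to a distinct set of atoms, giving 4 matches.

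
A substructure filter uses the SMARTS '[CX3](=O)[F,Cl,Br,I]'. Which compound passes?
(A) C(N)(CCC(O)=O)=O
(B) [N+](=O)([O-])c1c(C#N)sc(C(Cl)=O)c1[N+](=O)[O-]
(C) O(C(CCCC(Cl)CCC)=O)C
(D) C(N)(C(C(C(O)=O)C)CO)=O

B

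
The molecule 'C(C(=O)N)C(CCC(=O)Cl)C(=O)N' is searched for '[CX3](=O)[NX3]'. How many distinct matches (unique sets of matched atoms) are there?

[CX3](=O)[NX3] is the SMARTS for an amide: a carbonyl carbon bonded to a trivalent nitrogen.
The molecule carries 2 separate instances of a primary amide (-C(=O)NH2) meeting every constraint; each maps to a distinct set of atoms, giving 2 matches.

2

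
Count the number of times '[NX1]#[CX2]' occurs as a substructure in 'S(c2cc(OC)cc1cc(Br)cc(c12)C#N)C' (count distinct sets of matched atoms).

1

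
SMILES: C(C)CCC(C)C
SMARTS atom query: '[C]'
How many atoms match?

7

The query [C] means: uppercase C matches aliphatic (non-aromatic) carbon only.
Check the 7 heavy atoms by environment: 7× C → match.
That gives 7 matching atoms.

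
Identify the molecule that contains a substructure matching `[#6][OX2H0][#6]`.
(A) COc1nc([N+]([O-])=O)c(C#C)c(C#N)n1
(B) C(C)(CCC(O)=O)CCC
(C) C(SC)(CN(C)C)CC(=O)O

[#6][OX2H0][#6] describes an aliphatic oxygen bridging two carbons with no H on the oxygen (an ether).
(A) contains a methoxy ether (-OCH3), which satisfies every atom and bond constraint.
(B) has a carboxylic acid group (-C(=O)OH) but the -OH oxygen has H1; the =O is OX1, not OX2.
(C) has a carboxylic acid group (-C(=O)OH) but the -OH oxygen has H1; the =O is OX1, not OX2.
So the answer is (A).

A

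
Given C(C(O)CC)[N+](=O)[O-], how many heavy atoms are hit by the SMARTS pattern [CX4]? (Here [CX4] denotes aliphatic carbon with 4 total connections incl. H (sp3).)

4

The query [CX4] means: C with X4: aliphatic carbon with exactly 4 total connections (bonds + H).
Check the 8 heavy atoms by environment: 4× C (X4) → match; 1× N (charge +1, X3) → no; 1× O (charge -1, X1) → no; 1× O (X1) → no; 1× O (X2) → no.
That gives 4 matching atoms.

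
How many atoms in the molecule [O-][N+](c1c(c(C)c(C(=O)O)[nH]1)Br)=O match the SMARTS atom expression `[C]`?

2

The query [C] means: uppercase C matches aliphatic (non-aromatic) carbon only.
Check the 13 heavy atoms by environment: 1× n (aromatic) → no; 4× c (aromatic) → no; 2× C → match; 3× O → no; 1× N (charge +1) → no; 1× O (charge -1) → no; 1× Br → no.
That gives 2 matching atoms.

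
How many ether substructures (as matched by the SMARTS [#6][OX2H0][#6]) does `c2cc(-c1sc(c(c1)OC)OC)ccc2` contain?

[#6][OX2H0][#6] is the SMARTS for an ether: an aliphatic oxygen bridging two carbons with no H on the oxygen.
The molecule carries 2 separate instances of a methoxy ether (-OCH3) meeting every constraint; each maps to a distinct set of atoms, giving 2 matches.

2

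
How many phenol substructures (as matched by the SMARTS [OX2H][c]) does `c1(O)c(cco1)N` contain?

[OX2H][c] is the SMARTS for a phenol: a hydroxyl oxygen attached to an aromatic carbon.
Exactly one fragment in the molecule meets all constraints, giving 1 match.

1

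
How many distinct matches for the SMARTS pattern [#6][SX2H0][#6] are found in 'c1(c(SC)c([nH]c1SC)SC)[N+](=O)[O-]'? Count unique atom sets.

3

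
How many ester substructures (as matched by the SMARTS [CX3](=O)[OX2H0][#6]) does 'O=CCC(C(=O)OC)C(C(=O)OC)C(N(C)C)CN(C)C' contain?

2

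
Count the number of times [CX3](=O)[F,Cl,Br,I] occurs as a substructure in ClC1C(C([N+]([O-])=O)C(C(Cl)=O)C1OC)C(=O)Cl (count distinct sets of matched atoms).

2

[CX3](=O)[F,Cl,Br,I] is the SMARTS for an acyl halide: a carbonyl carbon bonded to a halogen.
The molecule carries 2 separate instances of an acyl chloride (-C(=O)Cl) meeting every constraint; each maps to a distinct set of atoms, giving 2 matches.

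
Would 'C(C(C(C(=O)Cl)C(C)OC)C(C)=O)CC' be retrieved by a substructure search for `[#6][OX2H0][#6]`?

The pattern [#6][OX2H0][#6] describes an aliphatic oxygen bridging two carbons with no H on the oxygen — an ether.
The molecule carries a methoxy ether (-OCH3), whose atoms satisfy every constraint of the query, so the pattern matches.

Yes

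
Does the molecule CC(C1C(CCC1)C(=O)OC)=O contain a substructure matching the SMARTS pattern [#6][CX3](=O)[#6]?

Yes

The pattern [#6][CX3](=O)[#6] describes a carbonyl carbon (no H) flanked by two carbons — a ketone.
The molecule carries an acetyl/ketone group (-C(=O)CH3), whose atoms satisfy every constraint of the query, so the pattern matches.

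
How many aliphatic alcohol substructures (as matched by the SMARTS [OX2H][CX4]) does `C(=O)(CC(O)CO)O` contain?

[OX2H][CX4] is the SMARTS for an aliphatic alcohol: a hydroxyl oxygen bound to an sp3 (X4) carbon.
The molecule carries 2 separate instances of a hydroxyl group (-OH) meeting every constraint; each maps to a distinct set of atoms, giving 2 matches.

2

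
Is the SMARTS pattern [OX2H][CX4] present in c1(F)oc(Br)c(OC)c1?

No

The pattern [OX2H][CX4] describes a hydroxyl oxygen bound to an sp3 (X4) carbon — an aliphatic alcohol.
The closest candidate here is a methoxy ether (-OCH3), but the oxygen has H0 (ether), not H1. No other fragment satisfies the full query, so there is no match.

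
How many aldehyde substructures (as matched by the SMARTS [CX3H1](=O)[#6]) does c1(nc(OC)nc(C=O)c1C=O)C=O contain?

3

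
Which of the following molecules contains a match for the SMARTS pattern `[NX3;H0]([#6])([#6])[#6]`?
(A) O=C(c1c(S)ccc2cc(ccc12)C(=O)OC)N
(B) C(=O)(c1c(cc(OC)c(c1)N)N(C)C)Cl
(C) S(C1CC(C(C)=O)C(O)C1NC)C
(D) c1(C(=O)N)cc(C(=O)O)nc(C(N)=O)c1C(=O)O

B

[NX3;H0]([#6])([#6])[#6] describes a trivalent nitrogen with no H, bonded to three carbons (a tertiary amine).
(A) has a primary amide (-C(=O)NH2) but the amide nitrogen has H2 and only one carbon neighbour.
(B) contains a dimethylamino group (-N(CH3)2), which satisfies every atom and bond constraint.
(C) has an N-methylamino group (-NHCH3) but the nitrogen still has one H (H1), not H0.
(D) has a primary amide (-C(=O)NH2) but the amide nitrogen has H2 and only one carbon neighbour.
So the answer is (B).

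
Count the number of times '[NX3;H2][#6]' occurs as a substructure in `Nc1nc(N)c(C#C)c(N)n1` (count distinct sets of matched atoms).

3

[NX3;H2][#6] is the SMARTS for a primary amine: a trivalent nitrogen with two H attached to carbon.
The molecule carries 3 separate instances of a primary amino group (-NH2) meeting every constraint; each maps to a distinct set of atoms, giving 3 matches.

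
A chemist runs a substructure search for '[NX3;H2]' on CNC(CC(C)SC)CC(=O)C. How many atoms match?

The query [NX3;H2] means: aliphatic N with 3 total connections, two of them H — an -NH2 nitrogen (amine or amide).
Check the 12 heavy atoms by environment: 2× C (H2, X4) → no; 2× C (H1, X4) → no; 4× C (H3, X4) → no; 1× N (H1, X3) → no; 1× S (H0, X2) → no; 1× C (H0, X3) → no; 1× O (H0, X1) → no.
No environment satisfies the query, so 0 matching atoms.

0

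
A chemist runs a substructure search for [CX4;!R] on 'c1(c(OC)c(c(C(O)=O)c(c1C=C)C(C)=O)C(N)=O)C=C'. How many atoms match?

The query [CX4;!R] means: aliphatic carbon with four total connections, not in a ring.
Check the 21 heavy atoms by environment: 6× c (aromatic, X3, in 6-ring) → no; 7× C (X3, acyclic) → no; 3× O (X1, acyclic) → no; 1× N (X3, acyclic) → no; 2× O (X2, acyclic) → no; 2× C (X4, acyclic) → match.
That gives 2 matching atoms.

2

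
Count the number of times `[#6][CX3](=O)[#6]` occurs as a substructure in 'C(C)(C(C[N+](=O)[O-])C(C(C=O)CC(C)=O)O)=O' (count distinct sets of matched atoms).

[#6][CX3](=O)[#6] is the SMARTS for a ketone: a carbonyl carbon (no H) flanked by two carbons.
The molecule carries 2 separate instances of an acetyl/ketone group (-C(=O)CH3) meeting every constraint; each maps to a distinct set of atoms, giving 2 matches.

2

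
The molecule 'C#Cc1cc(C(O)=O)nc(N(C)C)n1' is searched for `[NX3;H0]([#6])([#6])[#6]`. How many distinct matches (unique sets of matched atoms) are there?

1

[NX3;H0]([#6])([#6])[#6] is the SMARTS for a tertiary amine: a trivalent nitrogen with no H, bonded to three carbons.
Exactly one fragment in the molecule meets all constraints, giving 1 match.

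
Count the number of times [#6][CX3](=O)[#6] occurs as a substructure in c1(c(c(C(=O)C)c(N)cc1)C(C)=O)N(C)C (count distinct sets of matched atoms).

2

[#6][CX3](=O)[#6] is the SMARTS for a ketone: a carbonyl carbon (no H) flanked by two carbons.
The molecule carries 2 separate instances of an acetyl/ketone group (-C(=O)CH3) meeting every constraint; each maps to a distinct set of atoms, giving 2 matches.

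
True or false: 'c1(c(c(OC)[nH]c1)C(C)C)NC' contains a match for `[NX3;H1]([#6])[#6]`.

True

The pattern [NX3;H1]([#6])[#6] describes a trivalent nitrogen with one H, bonded to two carbons — a secondary amine.
The molecule carries an N-methylamino group (-NHCH3), whose atoms satisfy every constraint of the query, so the pattern matches.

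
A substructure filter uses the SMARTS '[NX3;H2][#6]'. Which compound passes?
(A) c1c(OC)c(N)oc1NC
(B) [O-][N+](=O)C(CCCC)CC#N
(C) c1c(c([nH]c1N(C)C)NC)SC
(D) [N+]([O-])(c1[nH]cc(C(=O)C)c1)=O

[NX3;H2][#6] describes a trivalent nitrogen with two H attached to carbon (a primary amine).
(A) contains a primary amino group (-NH2), which satisfies every atom and bond constraint.
(B) has a nitrile (-C#N) but the nitrogen is NX1 (triple-bonded), not NX3 with two H.
(C) has a dimethylamino group (-N(CH3)2) but the nitrogen has H0, not H2.
(D) has a nitro group (-[N+](=O)[O-]) but the nitrogen is [N+] with no H, not NX3H2.
So the answer is (A).

A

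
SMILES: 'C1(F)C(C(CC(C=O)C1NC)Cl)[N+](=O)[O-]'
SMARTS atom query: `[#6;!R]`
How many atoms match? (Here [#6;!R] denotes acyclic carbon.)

Check the 15 heavy atoms by environment: 6× C (in 6-ring) → no; 1× N (charge +1, acyclic) → no; 1× O (charge -1, acyclic) → no; 2× O (acyclic) → no; 1× N (acyclic) → no; 2× C (acyclic) → match; 1× Cl (acyclic) → no; 1× F (acyclic) → no.
That gives 2 matching atoms.

2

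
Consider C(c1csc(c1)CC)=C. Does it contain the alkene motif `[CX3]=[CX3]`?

Yes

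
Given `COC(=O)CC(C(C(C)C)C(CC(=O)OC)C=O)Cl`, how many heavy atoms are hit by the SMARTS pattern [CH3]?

The query [CH3] means: aliphatic carbon with exactly three hydrogens.
Check the 19 heavy atoms by environment: 2× C (H2) → no; 5× C (H1) → no; 4× C (H3) → match; 2× C (H0) → no; 5× O (H0) → no; 1× Cl (H0) → no.
That gives 4 matching atoms.

4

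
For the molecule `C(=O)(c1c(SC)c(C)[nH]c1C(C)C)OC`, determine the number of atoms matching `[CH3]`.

5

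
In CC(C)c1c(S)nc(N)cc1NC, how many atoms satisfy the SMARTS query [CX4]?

The query [CX4] means: C with X4: aliphatic carbon with exactly 4 total connections (bonds + H).
Check the 13 heavy atoms by environment: 1× n (aromatic, X2) → no; 5× c (aromatic, X3) → no; 1× S (X2) → no; 2× N (X3) → no; 4× C (X4) → match.
That gives 4 matching atoms.

4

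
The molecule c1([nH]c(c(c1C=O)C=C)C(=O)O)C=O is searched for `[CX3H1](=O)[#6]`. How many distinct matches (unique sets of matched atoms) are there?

2

[CX3H1](=O)[#6] is the SMARTS for an aldehyde: an sp2 carbon with one H, double-bonded to O and single-bonded to carbon.
The molecule carries 2 separate instances of an aldehyde (-CHO) meeting every constraint; each maps to a distinct set of atoms, giving 2 matches.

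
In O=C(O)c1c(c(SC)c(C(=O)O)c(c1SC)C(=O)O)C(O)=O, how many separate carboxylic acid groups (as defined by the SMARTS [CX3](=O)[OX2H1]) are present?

[CX3](=O)[OX2H1] is the SMARTS for a carboxylic acid: an sp2 carbon double-bonded to O and single-bonded to an -OH oxygen.
The molecule carries 4 separate instances of a carboxylic acid group (-C(=O)OH) meeting every constraint; each maps to a distinct set of atoms, giving 4 matches.

4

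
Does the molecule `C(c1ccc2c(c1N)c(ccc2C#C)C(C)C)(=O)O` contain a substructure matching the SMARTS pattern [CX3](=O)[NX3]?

The pattern [CX3](=O)[NX3] describes a carbonyl carbon bonded to a trivalent nitrogen — an amide.
The closest candidate here is a carboxylic acid group (-C(=O)OH), but the carbonyl is bonded to O, not to an NX3 nitrogen. No other fragment satisfies the full query, so there is no match.

No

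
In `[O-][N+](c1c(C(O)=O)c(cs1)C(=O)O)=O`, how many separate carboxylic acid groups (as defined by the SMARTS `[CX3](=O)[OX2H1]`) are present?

2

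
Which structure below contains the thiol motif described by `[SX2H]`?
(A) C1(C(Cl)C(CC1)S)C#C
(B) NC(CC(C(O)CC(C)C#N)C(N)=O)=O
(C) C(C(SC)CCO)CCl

[SX2H] describes an aliphatic sulfur with two connections, one being H (a thiol).
(A) contains a thiol (-SH), which satisfies every atom and bond constraint.
(B) has a hydroxyl group (-OH) but it is an -OH, not an -SH.
(C) has a hydroxyl group (-OH) but it is an -OH, not an -SH.
So the answer is (A).

A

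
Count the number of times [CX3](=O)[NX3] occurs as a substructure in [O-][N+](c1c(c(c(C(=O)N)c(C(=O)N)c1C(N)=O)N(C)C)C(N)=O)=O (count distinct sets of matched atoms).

[CX3](=O)[NX3] is the SMARTS for an amide: a carbonyl carbon bonded to a trivalent nitrogen.
The molecule carries 4 separate instances of a primary amide (-C(=O)NH2) meeting every constraint; each maps to a distinct set of atoms, giving 4 matches.

4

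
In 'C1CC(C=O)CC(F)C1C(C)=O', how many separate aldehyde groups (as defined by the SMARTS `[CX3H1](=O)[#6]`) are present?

[CX3H1](=O)[#6] is the SMARTS for an aldehyde: an sp2 carbon with one H, double-bonded to O and single-bonded to carbon.
Exactly one fragment in the molecule meets all constraints, giving 1 match.

1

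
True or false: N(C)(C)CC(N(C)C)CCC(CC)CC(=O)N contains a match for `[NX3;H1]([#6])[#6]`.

False

The pattern [NX3;H1]([#6])[#6] describes a trivalent nitrogen with one H, bonded to two carbons — a secondary amine.
The closest candidate here is a primary amide (-C(=O)NH2), but the -C(=O)NH2 nitrogen has H2, not H1. No other fragment satisfies the full query, so there is no match.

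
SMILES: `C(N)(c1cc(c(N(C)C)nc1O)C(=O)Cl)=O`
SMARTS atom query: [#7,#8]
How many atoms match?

6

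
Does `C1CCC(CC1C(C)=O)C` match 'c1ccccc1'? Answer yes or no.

The pattern c1ccccc1 describes six aromatic carbons in a ring — a benzene ring.
The closest candidate here is a methyl group (-CH3), but no six-membered all-carbon aromatic ring is present. No other fragment satisfies the full query, so there is no match.

No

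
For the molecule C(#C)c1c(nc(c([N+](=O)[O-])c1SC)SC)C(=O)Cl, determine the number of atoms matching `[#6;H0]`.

7

Check the 18 heavy atoms by environment: 1× n (aromatic, H0) → no; 5× c (aromatic, H0) → match; 2× C (H0) → match; 1× C (H1) → no; 2× S (H0) → no; 2× C (H3) → no; 1× N (charge +1, H0) → no; 1× O (charge -1, H0) → no; 2× O (H0) → no; 1× Cl (H0) → no.
Summing the matching environments: 5 + 2 = 7 matching atoms.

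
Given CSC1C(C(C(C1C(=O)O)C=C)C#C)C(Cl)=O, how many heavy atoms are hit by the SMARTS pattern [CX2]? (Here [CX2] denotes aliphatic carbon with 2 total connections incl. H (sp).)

2

Check the 17 heavy atoms by environment: 6× C (X4) → no; 4× C (X3) → no; 2× O (X1) → no; 1× O (X2) → no; 1× S (X2) → no; 2× C (X2) → match; 1× Cl (X1) → no.
That gives 2 matching atoms.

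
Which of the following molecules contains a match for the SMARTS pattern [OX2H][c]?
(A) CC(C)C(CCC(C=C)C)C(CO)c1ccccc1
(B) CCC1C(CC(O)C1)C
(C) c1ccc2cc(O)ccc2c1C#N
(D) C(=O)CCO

C

[OX2H][c] describes a hydroxyl oxygen attached to an aromatic carbon (a phenol).
(A) has a hydroxyl group (-OH) but the -OH is on an aliphatic carbon, not an aromatic c.
(B) has a hydroxyl group (-OH) but the -OH is on an aliphatic carbon, not an aromatic c.
(C) contains a hydroxyl group (-OH), which satisfies every atom and bond constraint.
(D) has a hydroxyl group (-OH) but the -OH is on an aliphatic carbon, not an aromatic c.
So the answer is (C).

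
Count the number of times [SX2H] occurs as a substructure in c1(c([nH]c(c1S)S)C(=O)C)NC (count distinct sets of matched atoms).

2

[SX2H] is the SMARTS for a thiol: an aliphatic sulfur with two connections, one being H.
The molecule carries 2 separate instances of a thiol (-SH) meeting every constraint; each maps to a distinct set of atoms, giving 2 matches.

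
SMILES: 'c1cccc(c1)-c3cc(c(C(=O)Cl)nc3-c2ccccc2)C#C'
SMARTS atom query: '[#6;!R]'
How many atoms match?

3

Check the 23 heavy atoms by environment: 1× n (aromatic, in 6-ring) → no; 17× c (aromatic, in 6-ring) → no; 3× C (acyclic) → match; 1× O (acyclic) → no; 1× Cl (acyclic) → no.
That gives 3 matching atoms.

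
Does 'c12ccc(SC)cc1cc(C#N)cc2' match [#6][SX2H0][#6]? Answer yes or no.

Yes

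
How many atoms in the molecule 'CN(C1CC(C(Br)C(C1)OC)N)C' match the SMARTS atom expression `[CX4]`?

9

Check the 13 heavy atoms by environment: 9× C (X4) → match; 1× O (X2) → no; 2× N (X3) → no; 1× Br (X1) → no.
That gives 9 matching atoms.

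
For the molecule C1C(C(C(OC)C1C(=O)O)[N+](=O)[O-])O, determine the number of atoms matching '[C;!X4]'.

Check the 14 heavy atoms by environment: 6× C (X4) → no; 1× N (charge +1, X3) → no; 1× O (charge -1, X1) → no; 2× O (X1) → no; 3× O (X2) → no; 1× C (X3) → match.
That gives 1 matching atom.

1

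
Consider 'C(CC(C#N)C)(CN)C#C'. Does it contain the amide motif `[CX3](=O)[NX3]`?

No

The pattern [CX3](=O)[NX3] describes a carbonyl carbon bonded to a trivalent nitrogen — an amide.
The closest candidate here is a primary amino group (-NH2), but the -NH2 is not attached to a carbonyl carbon. No other fragment satisfies the full query, so there is no match.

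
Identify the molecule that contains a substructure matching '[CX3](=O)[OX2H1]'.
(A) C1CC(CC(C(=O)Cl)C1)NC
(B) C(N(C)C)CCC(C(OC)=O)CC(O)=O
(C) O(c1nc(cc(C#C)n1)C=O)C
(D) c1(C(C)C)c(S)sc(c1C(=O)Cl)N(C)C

B

[CX3](=O)[OX2H1] describes an sp2 carbon double-bonded to O and single-bonded to an -OH oxygen (a carboxylic acid).
(A) has an acyl chloride (-C(=O)Cl) but the carbonyl is bonded to Cl, not to an -OH oxygen.
(B) contains a carboxylic acid group (-C(=O)OH), which satisfies every atom and bond constraint.
(C) has an aldehyde (-CHO) but there is no singly-bonded oxygen on the carbonyl carbon.
(D) has an acyl chloride (-C(=O)Cl) but the carbonyl is bonded to Cl, not to an -OH oxygen.
So the answer is (B).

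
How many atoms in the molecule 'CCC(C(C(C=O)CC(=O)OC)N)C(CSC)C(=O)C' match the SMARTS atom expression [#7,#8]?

5

The query [#7,#8] means: nitrogen or oxygen (comma = OR).
Check the 20 heavy atoms by environment: 14× C → no; 4× O → match; 1× S → no; 1× N → match.
Summing the matching environments: 4 + 1 = 5 matching atoms.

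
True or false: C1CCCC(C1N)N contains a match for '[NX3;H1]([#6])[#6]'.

The pattern [NX3;H1]([#6])[#6] describes a trivalent nitrogen with one H, bonded to two carbons — a secondary amine.
The closest candidate here is a primary amino group (-NH2), but the nitrogen has H2 and only one carbon neighbour. No other fragment satisfies the full query, so there is no match.

False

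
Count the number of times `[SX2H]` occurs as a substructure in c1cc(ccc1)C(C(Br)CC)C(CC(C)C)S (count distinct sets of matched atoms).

1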